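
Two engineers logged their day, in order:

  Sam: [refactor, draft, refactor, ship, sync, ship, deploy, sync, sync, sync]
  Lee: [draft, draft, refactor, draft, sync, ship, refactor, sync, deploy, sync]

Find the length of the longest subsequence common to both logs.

6

One common subsequence of length 6: refactor (Sam #1, Lee #3), draft (Sam #2, Lee #4), refactor (Sam #3, Lee #7), sync (Sam #5, Lee #8), deploy (Sam #7, Lee #9), sync (Sam #10, Lee #10). The LCS DP gives dp[10][10] = 6, so this is optimal.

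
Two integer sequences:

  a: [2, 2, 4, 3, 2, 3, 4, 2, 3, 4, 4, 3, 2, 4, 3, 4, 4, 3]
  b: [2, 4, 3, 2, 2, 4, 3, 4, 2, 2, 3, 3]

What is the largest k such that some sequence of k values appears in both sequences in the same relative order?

Pick 2 [2,1], 4 [3,2], 3 [4,3], 2 [5,5], 3 [6,7], 4 [7,8], 2 [8,9], 2 [13,10], 3 [15,11], 3 [18,12]; all 10 values appear in both, in order. The LCS DP gives dp[18][12] = 10, so this is optimal.

10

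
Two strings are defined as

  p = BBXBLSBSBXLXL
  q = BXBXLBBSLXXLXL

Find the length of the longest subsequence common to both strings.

Taking B at p[1]=q[1], B at p[2]=q[3], X at p[3]=q[4], B at p[4]=q[6], B at p[7]=q[7], S at p[8]=q[8], X at p[10]=q[11], L at p[11]=q[12], X at p[12]=q[13], L at p[13]=q[14] gives a common subsequence of length 10. Since dp[13][14] = 10, nothing longer is possible.

10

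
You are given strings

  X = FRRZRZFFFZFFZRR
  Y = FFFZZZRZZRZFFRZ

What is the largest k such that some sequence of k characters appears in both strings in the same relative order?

Taking F [1,3]; then R [2,7]; then Z [4,9]; then R [5,10]; then Z [6,11]; then F [7,12]; then F [8,13]; then Z [13,15] gives a common subsequence of length 8. dp[15][15] = 8 confirms this is the maximum.

8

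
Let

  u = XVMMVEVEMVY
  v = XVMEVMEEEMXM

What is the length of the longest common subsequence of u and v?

One common subsequence of length 7: X at u[1]=v[1], then V at u[2]=v[2], then M at u[3]=v[3], then M at u[4]=v[6], then E at u[6]=v[8], then E at u[8]=v[9], then M at u[9]=v[12], and the DP table's final entry dp[11][12] is also 7, so no common subsequence is longer.

7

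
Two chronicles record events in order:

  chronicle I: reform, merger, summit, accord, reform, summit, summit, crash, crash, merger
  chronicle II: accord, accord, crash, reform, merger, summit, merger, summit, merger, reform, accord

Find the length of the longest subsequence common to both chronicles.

Match reform at chronicle I[1]=chronicle II[4]; then merger at chronicle I[2]=chronicle II[5]; then summit at chronicle I[3]=chronicle II[6]; then summit at chronicle I[7]=chronicle II[8]; then merger at chronicle I[10]=chronicle II[9] — 5 events in the same relative order in both. Since dp[10][11] = 5, nothing longer is possible.

5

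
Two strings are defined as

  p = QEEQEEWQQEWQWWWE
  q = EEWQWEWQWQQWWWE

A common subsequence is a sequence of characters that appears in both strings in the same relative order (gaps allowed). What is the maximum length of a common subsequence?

12

Match E [2,1], then E [3,2], then Q [4,4], then E [6,6], then W [7,7], then Q [8,8], then Q [9,10], then Q [12,11], then W [13,12], then W [14,13], then W [15,14], then E [16,15] — 12 characters in the same relative order in both. Since dp[16][15] = 12, nothing longer is possible.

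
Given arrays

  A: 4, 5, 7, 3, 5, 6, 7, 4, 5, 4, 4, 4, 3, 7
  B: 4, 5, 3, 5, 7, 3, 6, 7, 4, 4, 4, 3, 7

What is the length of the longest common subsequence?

11

Taking 4 (A #1, B #1), 5 (A #2, B #4), 7 (A #3, B #5), 3 (A #4, B #6), 6 (A #6, B #7), 7 (A #7, B #8), 4 (A #10, B #9), 4 (A #11, B #10), 4 (A #12, B #11), 3 (A #13, B #12), 7 (A #14, B #13) gives a common subsequence of length 11. dp[14][13] = 11 confirms this is the maximum.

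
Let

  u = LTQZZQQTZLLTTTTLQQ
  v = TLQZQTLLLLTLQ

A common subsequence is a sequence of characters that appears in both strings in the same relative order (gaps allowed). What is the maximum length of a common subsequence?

10

Taking L (u #1, v #2) → Q (u #3, v #3) → Z (u #5, v #4) → Q (u #7, v #5) → T (u #8, v #6) → L (u #10, v #9) → L (u #11, v #10) → T (u #15, v #11) → L (u #16, v #12) → Q (u #18, v #13) gives a common subsequence of length 10, and the DP table's final entry dp[18][13] is also 10, so no common subsequence is longer.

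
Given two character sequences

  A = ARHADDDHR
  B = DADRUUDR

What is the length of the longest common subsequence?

4

One common subsequence of length 4: A [1,2], then R [2,4], then D [7,7], then R [9,8], and the DP table's final entry dp[9][8] is also 4, so no common subsequence is longer.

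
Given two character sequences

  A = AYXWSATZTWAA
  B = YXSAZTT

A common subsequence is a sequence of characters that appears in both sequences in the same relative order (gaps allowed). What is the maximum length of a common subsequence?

Let dp[i][j] be the LCS length of the first i characters of A and the first j characters of B. dp[i][j] = dp[i-1][j-1]+1 when the i-th and j-th characters match, else max(dp[i-1][j], dp[i][j-1]).
    ·  Y  X  S  A  Z  T  T
 ·  0  0  0  0  0  0  0  0
 A  0  0  0  0  1  1  1  1
 Y  0  1  1  1  1  1  1  1
 X  0  1  2  2  2  2  2  2
 W  0  1  2  2  2  2  2  2
 S  0  1  2  3  3  3  3  3
 A  0  1  2  3  4  4  4  4
 T  0  1  2  3  4  4  5  5
 Z  0  1  2  3  4  5  5  5
 T  0  1  2  3  4  5  6  6
 W  0  1  2  3  4  5  6  6
 A  0  1  2  3  4  5  6  6
 A  0  1  2  3  4  5  6  6
dp[12][7] = 6. One LCS (by backtracking along matches): YXSATT.

6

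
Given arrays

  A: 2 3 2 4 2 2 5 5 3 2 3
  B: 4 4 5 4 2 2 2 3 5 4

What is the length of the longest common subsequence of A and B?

Taking 4 (A #4, B #4); then 2 (A #5, B #5); then 2 (A #6, B #6); then 2 (A #10, B #7); then 3 (A #11, B #8) gives a common subsequence of length 5, and the DP table's final entry dp[11][10] is also 5, so no common subsequence is longer.

5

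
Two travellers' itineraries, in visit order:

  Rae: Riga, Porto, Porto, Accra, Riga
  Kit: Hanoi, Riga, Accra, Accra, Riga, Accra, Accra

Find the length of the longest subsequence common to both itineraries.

Pick Riga [1,2], then Accra [4,4], then Riga [5,5]; all 3 stops appear in both, in order. The LCS DP gives dp[5][7] = 3, so this is optimal.

3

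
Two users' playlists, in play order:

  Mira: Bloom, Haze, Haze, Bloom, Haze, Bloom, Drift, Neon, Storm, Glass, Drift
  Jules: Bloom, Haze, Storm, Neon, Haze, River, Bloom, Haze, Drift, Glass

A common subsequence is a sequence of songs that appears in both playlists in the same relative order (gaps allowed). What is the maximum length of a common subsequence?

One common subsequence of length 7: Bloom at Mira[1]=Jules[1], Haze at Mira[2]=Jules[2], Haze at Mira[3]=Jules[5], Bloom at Mira[4]=Jules[7], Haze at Mira[5]=Jules[8], Drift at Mira[7]=Jules[9], Glass at Mira[10]=Jules[10]. The LCS DP gives dp[11][10] = 7, so this is optimal.

7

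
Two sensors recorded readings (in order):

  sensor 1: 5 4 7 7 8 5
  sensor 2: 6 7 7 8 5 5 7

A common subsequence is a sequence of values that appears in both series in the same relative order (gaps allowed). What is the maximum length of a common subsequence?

Let dp[i][j] be the LCS length of the first i values of sensor 1 and the first j values of sensor 2. dp[i][j] = dp[i-1][j-1]+1 when the i-th and j-th values match, else max(dp[i-1][j], dp[i][j-1]).
    ·  6  7  7  8  5  5  7
 ·  0  0  0  0  0  0  0  0
 5  0  0  0  0  0  1  1  1
 4  0  0  0  0  0  1  1  1
 7  0  0  1  1  1  1  1  2
 7  0  0  1  2  2  2  2  2
 8  0  0  1  2  3  3  3  3
 5  0  0  1  2  3  4  4  4
dp[6][7] = 4. One LCS (by backtracking along matches): 7, 7, 8, 5.

4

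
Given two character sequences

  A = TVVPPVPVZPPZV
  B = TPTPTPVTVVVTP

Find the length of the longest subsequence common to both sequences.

6

Taking T at A[1]=B[5], V at A[2]=B[7], V at A[3]=B[9], V at A[6]=B[10], V at A[8]=B[11], P at A[11]=B[13] gives a common subsequence of length 6. The LCS DP gives dp[13][13] = 6, so this is optimal.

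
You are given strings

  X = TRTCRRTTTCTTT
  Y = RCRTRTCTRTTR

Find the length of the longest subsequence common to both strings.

9

Match R (X #2, Y #1); then C (X #4, Y #2); then R (X #5, Y #3); then R (X #6, Y #5); then T (X #9, Y #6); then C (X #10, Y #7); then T (X #11, Y #8); then T (X #12, Y #10); then T (X #13, Y #11) — 9 characters in the same relative order in both, and the DP table's final entry dp[13][12] is also 9, so no common subsequence is longer.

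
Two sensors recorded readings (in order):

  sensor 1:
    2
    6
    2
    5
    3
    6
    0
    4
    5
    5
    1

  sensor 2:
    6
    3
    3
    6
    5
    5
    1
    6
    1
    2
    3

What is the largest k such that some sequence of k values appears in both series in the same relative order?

6

Match 6 at sensor 1[2]=sensor 2[1], 3 at sensor 1[5]=sensor 2[3], 6 at sensor 1[6]=sensor 2[4], 5 at sensor 1[9]=sensor 2[5], 5 at sensor 1[10]=sensor 2[6], 1 at sensor 1[11]=sensor 2[9] — 6 values in the same relative order in both. Since dp[11][11] = 6, nothing longer is possible.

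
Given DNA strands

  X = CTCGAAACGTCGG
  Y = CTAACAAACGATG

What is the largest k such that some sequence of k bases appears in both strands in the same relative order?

One common subsequence of length 10: C at X[1]=Y[1]; then T at X[2]=Y[2]; then C at X[3]=Y[5]; then A at X[5]=Y[6]; then A at X[6]=Y[7]; then A at X[7]=Y[8]; then C at X[8]=Y[9]; then G at X[9]=Y[10]; then T at X[10]=Y[12]; then G at X[13]=Y[13]. The LCS DP gives dp[13][13] = 10, so this is optimal.

10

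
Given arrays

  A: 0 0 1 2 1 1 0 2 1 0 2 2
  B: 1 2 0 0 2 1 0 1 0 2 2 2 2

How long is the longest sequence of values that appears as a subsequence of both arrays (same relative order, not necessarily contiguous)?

Match 0 (A #1, B #3), then 0 (A #2, B #4), then 2 (A #4, B #5), then 1 (A #5, B #6), then 1 (A #6, B #8), then 0 (A #7, B #9), then 2 (A #8, B #11), then 2 (A #11, B #12), then 2 (A #12, B #13) — 9 values in the same relative order in both. Since dp[12][13] = 9, nothing longer is possible.

9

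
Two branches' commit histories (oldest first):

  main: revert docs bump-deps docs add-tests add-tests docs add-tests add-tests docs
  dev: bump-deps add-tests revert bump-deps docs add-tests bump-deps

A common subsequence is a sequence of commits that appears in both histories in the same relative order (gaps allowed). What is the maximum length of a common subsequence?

4

Taking revert (main #1, dev #3), then bump-deps (main #3, dev #4), then docs (main #4, dev #5), then add-tests (main #5, dev #6) gives a common subsequence of length 4. The LCS DP gives dp[10][7] = 4, so this is optimal.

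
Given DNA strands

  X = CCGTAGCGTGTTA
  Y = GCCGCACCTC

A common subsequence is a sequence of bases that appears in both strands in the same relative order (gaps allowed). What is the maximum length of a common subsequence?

6

Let dp[i][j] be the LCS length of the first i bases of X and the first j bases of Y. dp[i][j] = dp[i-1][j-1]+1 when the i-th and j-th bases match, else max(dp[i-1][j], dp[i][j-1]).
    ·  G  C  C  G  C  A  C  C  T  C
 ·  0  0  0  0  0  0  0  0  0  0  0
 C  0  0  1  1  1  1  1  1  1  1  1
 C  0  0  1  2  2  2  2  2  2  2  2
 G  0  1  1  2  3  3  3  3  3  3  3
 T  0  1  1  2  3  3  3  3  3  4  4
 A  0  1  1  2  3  3  4  4  4  4  4
 G  0  1  1  2  3  3  4  4  4  4  4
 C  0  1  2  2  3  4  4  5  5  5  5
 G  0  1  2  2  3  4  4  5  5  5  5
 T  0  1  2  2  3  4  4  5  5  6  6
 G  0  1  2  2  3  4  4  5  5  6  6
 T  0  1  2  2  3  4  4  5  5  6  6
 T  0  1  2  2  3  4  4  5  5  6  6
 A  0  1  2  2  3  4  5  5  5  6  6
dp[13][10] = 6. One LCS (by backtracking along matches): CCGACT.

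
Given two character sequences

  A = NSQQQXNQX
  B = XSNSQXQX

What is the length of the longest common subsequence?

Let dp[i][j] be the LCS length of the first i characters of A and the first j characters of B. dp[i][j] = dp[i-1][j-1]+1 when the i-th and j-th characters match, else max(dp[i-1][j], dp[i][j-1]).
    ·  X  S  N  S  Q  X  Q  X
 ·  0  0  0  0  0  0  0  0  0
 N  0  0  0  1  1  1  1  1  1
 S  0  0  1  1  2  2  2  2  2
 Q  0  0  1  1  2  3  3  3  3
 Q  0  0  1  1  2  3  3  4  4
 Q  0  0  1  1  2  3  3  4  4
 X  0  1  1  1  2  3  4  4  5
 N  0  1  1  2  2  3  4  4  5
 Q  0  1  1  2  2  3  4  5  5
 X  0  1  1  2  2  3  4  5  6
dp[9][8] = 6. One LCS (by backtracking along matches): NSQXQX.

6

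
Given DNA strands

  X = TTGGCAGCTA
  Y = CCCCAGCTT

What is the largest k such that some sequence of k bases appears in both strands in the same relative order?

5

Pick C [5,4]; then A [6,5]; then G [7,6]; then C [8,7]; then T [9,9]; all 5 bases appear in both, in order, and the DP table's final entry dp[10][9] is also 5, so no common subsequence is longer.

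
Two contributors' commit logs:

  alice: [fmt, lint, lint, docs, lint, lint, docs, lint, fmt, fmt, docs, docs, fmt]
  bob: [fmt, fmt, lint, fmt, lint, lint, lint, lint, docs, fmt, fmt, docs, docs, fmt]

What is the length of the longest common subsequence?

11

Match fmt [1,4] → lint [2,5] → lint [3,6] → lint [5,7] → lint [6,8] → docs [7,9] → fmt [9,10] → fmt [10,11] → docs [11,12] → docs [12,13] → fmt [13,14] — 11 commits in the same relative order in both, and the DP table's final entry dp[13][14] is also 11, so no common subsequence is longer.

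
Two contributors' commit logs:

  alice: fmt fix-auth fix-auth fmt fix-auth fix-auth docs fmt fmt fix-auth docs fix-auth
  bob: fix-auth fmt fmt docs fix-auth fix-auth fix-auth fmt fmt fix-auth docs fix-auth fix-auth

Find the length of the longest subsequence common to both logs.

One common subsequence of length 9: fmt (alice #1, bob #3) → fix-auth (alice #3, bob #5) → fix-auth (alice #5, bob #6) → fix-auth (alice #6, bob #7) → fmt (alice #8, bob #8) → fmt (alice #9, bob #9) → fix-auth (alice #10, bob #10) → docs (alice #11, bob #11) → fix-auth (alice #12, bob #13), and the DP table's final entry dp[12][13] is also 9, so no common subsequence is longer.

9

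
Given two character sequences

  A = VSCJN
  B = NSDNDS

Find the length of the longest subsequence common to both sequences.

One common subsequence of length 2: S at A[2]=B[2]; then N at A[5]=B[4]. Since dp[5][6] = 2, nothing longer is possible.

2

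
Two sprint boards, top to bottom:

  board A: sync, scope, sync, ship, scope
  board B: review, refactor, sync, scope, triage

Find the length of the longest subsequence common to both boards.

Match sync at board A[1]=board B[3], scope at board A[2]=board B[4] — 2 tasks in the same relative order in both. The LCS DP gives dp[5][5] = 2, so this is optimal.

2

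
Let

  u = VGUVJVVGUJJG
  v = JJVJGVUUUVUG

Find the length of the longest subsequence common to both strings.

6

One common subsequence of length 6: V at u[1]=v[3], then G at u[2]=v[5], then U at u[3]=v[9], then V at u[7]=v[10], then U at u[9]=v[11], then G at u[12]=v[12]. The LCS DP gives dp[12][12] = 6, so this is optimal.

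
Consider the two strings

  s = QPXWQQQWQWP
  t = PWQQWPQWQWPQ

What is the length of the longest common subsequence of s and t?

9

Pick P [2,1], W [4,2], Q [5,3], Q [6,4], Q [7,7], W [8,8], Q [9,9], W [10,10], P [11,11]; all 9 characters appear in both, in order. dp[11][12] = 9 confirms this is the maximum.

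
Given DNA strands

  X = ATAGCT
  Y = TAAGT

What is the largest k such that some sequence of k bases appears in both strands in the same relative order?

One common subsequence of length 4: A (X #1, Y #2) → A (X #3, Y #3) → G (X #4, Y #4) → T (X #6, Y #5). dp[6][5] = 4 confirms this is the maximum.

4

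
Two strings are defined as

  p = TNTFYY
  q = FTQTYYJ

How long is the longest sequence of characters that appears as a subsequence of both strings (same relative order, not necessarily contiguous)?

4

Let dp[i][j] be the LCS length of the first i characters of p and the first j characters of q. dp[i][j] = dp[i-1][j-1]+1 when the i-th and j-th characters match, else max(dp[i-1][j], dp[i][j-1]).
    ·  F  T  Q  T  Y  Y  J
 ·  0  0  0  0  0  0  0  0
 T  0  0  1  1  1  1  1  1
 N  0  0  1  1  1  1  1  1
 T  0  0  1  1  2  2  2  2
 F  0  1  1  1  2  2  2  2
 Y  0  1  1  1  2  3  3  3
 Y  0  1  1  1  2  3  4  4
dp[6][7] = 4. One LCS (by backtracking along matches): TTYY.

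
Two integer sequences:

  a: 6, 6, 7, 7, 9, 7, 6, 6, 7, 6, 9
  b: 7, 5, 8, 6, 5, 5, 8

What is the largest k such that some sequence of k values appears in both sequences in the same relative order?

2

Taking 7 (a #3, b #1), then 6 (a #7, b #4) gives a common subsequence of length 2. Since dp[11][7] = 2, nothing longer is possible.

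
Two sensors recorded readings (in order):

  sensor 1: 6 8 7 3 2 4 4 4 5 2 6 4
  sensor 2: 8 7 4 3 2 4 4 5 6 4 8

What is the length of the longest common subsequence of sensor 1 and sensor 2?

Pick 8 at sensor 1[2]=sensor 2[1]; then 7 at sensor 1[3]=sensor 2[2]; then 3 at sensor 1[4]=sensor 2[4]; then 2 at sensor 1[5]=sensor 2[5]; then 4 at sensor 1[7]=sensor 2[6]; then 4 at sensor 1[8]=sensor 2[7]; then 5 at sensor 1[9]=sensor 2[8]; then 6 at sensor 1[11]=sensor 2[9]; then 4 at sensor 1[12]=sensor 2[10]; all 9 values appear in both, in order, and the DP table's final entry dp[12][11] is also 9, so no common subsequence is longer.

9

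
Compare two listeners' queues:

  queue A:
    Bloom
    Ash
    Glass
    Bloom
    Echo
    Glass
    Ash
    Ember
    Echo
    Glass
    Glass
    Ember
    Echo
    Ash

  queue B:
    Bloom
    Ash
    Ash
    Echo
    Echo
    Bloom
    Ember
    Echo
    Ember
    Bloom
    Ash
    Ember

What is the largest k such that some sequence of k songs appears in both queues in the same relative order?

7

Taking Bloom [1,1], then Ash [2,3], then Bloom [4,6], then Ember [8,7], then Echo [9,8], then Ember [12,9], then Ash [14,11] gives a common subsequence of length 7. The LCS DP gives dp[14][12] = 7, so this is optimal.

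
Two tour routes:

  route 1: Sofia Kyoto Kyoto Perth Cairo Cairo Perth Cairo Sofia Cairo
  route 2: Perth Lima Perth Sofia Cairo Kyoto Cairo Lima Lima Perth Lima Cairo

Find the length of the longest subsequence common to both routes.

Pick Sofia (route 1 #1, route 2 #4), Kyoto (route 1 #3, route 2 #6), Cairo (route 1 #5, route 2 #7), Perth (route 1 #7, route 2 #10), Cairo (route 1 #10, route 2 #12); all 5 stops appear in both, in order. Since dp[10][12] = 5, nothing longer is possible.

5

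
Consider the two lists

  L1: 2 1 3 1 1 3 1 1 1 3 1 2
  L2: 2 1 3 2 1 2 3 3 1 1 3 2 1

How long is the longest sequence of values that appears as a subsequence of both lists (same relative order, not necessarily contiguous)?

Match 2 (L1 #1, L2 #1); then 1 (L1 #2, L2 #2); then 3 (L1 #3, L2 #3); then 1 (L1 #4, L2 #5); then 3 (L1 #6, L2 #8); then 1 (L1 #8, L2 #9); then 1 (L1 #9, L2 #10); then 3 (L1 #10, L2 #11); then 1 (L1 #11, L2 #13) — 9 values in the same relative order in both, and the DP table's final entry dp[12][13] is also 9, so no common subsequence is longer.

9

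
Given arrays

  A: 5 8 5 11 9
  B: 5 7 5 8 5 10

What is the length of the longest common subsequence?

3

Taking 5 [1,3] → 8 [2,4] → 5 [3,5] gives a common subsequence of length 3, and the DP table's final entry dp[5][6] is also 3, so no common subsequence is longer.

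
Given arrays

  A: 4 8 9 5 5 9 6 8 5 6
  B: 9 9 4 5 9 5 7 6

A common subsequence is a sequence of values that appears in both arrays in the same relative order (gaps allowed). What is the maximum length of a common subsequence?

5

Pick 4 (A #1, B #3); then 5 (A #5, B #4); then 9 (A #6, B #5); then 5 (A #9, B #6); then 6 (A #10, B #8); all 5 values appear in both, in order. Since dp[10][8] = 5, nothing longer is possible.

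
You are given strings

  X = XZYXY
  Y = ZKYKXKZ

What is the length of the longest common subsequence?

Taking Z [2,1] → Y [3,3] → X [4,5] gives a common subsequence of length 3. The LCS DP gives dp[5][7] = 3, so this is optimal.

3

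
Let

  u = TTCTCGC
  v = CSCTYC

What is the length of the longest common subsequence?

3

One common subsequence of length 3: C at u[3]=v[3], then T at u[4]=v[4], then C at u[7]=v[6]. The LCS DP gives dp[7][6] = 3, so this is optimal.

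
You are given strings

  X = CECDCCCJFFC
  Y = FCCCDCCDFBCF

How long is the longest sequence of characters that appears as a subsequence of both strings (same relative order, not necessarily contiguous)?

Let dp[i][j] be the LCS length of the first i characters of X and the first j characters of Y. dp[i][j] = dp[i-1][j-1]+1 when the i-th and j-th characters match, else max(dp[i-1][j], dp[i][j-1]).
    ·  F  C  C  C  D  C  C  D  F  B  C  F
 ·  0  0  0  0  0  0  0  0  0  0  0  0  0
 C  0  0  1  1  1  1  1  1  1  1  1  1  1
 E  0  0  1  1  1  1  1  1  1  1  1  1  1
 C  0  0  1  2  2  2  2  2  2  2  2  2  2
 D  0  0  1  2  2  3  3  3  3  3  3  3  3
 C  0  0  1  2  3  3  4  4  4  4  4  4  4
 C  0  0  1  2  3  3  4  5  5  5  5  5  5
 C  0  0  1  2  3  3  4  5  5  5  5  6  6
 J  0  0  1  2  3  3  4  5  5  5  5  6  6
 F  0  1  1  2  3  3  4  5  5  6  6  6  7
 F  0  1  1  2  3  3  4  5  5  6  6  6  7
 C  0  1  2  2  3  3  4  5  5  6  6  7  7
dp[11][12] = 7. One LCS (by backtracking along matches): CCDCCCF.

7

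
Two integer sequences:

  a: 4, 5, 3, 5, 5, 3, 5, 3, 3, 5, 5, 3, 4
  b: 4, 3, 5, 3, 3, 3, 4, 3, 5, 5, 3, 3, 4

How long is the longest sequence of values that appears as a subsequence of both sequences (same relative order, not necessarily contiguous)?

Match 4 (a #1, b #1) → 5 (a #2, b #3) → 3 (a #3, b #4) → 3 (a #6, b #5) → 3 (a #8, b #6) → 3 (a #9, b #8) → 5 (a #10, b #9) → 5 (a #11, b #10) → 3 (a #12, b #12) → 4 (a #13, b #13) — 10 values in the same relative order in both. dp[13][13] = 10 confirms this is the maximum.

10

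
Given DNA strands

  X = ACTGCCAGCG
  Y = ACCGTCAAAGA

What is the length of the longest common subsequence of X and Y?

Taking A [1,1]; then C [2,3]; then T [3,5]; then C [5,6]; then A [7,9]; then G [8,10] gives a common subsequence of length 6. dp[10][11] = 6 confirms this is the maximum.

6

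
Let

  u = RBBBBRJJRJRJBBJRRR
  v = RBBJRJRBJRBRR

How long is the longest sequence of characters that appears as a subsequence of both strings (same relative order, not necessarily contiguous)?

Match R at u[1]=v[1]; then B at u[4]=v[2]; then B at u[5]=v[3]; then J at u[8]=v[4]; then R at u[9]=v[5]; then J at u[10]=v[6]; then R at u[11]=v[7]; then B at u[14]=v[8]; then J at u[15]=v[9]; then R at u[16]=v[10]; then R at u[17]=v[12]; then R at u[18]=v[13] — 12 characters in the same relative order in both. dp[18][13] = 12 confirms this is the maximum.

12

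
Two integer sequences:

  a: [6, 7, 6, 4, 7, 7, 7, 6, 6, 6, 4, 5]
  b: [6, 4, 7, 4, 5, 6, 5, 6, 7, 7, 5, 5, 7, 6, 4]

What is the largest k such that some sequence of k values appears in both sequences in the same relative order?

8

Taking 6 (a #1, b #1); then 7 (a #2, b #3); then 6 (a #3, b #8); then 7 (a #5, b #9); then 7 (a #6, b #10); then 7 (a #7, b #13); then 6 (a #10, b #14); then 4 (a #11, b #15) gives a common subsequence of length 8, and the DP table's final entry dp[12][15] is also 8, so no common subsequence is longer.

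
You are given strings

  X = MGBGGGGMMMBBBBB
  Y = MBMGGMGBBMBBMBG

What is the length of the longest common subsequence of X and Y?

Match M [1,1], B [3,2], G [4,4], G [5,5], G [7,7], B [11,8], B [12,9], B [13,11], B [14,12], B [15,14] — 10 characters in the same relative order in both. dp[15][15] = 10 confirms this is the maximum.

10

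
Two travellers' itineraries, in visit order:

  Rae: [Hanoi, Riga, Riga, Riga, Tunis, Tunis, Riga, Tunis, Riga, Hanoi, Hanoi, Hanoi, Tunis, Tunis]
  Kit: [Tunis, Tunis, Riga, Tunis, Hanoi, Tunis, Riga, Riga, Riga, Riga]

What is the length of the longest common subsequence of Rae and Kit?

6

One common subsequence of length 6: Tunis at Rae[5]=Kit[1]; then Tunis at Rae[6]=Kit[2]; then Riga at Rae[7]=Kit[3]; then Tunis at Rae[8]=Kit[4]; then Hanoi at Rae[12]=Kit[5]; then Tunis at Rae[13]=Kit[6]. The LCS DP gives dp[14][10] = 6, so this is optimal.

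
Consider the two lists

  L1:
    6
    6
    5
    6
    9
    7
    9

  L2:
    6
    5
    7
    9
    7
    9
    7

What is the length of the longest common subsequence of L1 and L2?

Match 6 [2,1], 5 [3,2], 9 [5,4], 7 [6,5], 9 [7,6] — 5 values in the same relative order in both. Since dp[7][7] = 5, nothing longer is possible.

5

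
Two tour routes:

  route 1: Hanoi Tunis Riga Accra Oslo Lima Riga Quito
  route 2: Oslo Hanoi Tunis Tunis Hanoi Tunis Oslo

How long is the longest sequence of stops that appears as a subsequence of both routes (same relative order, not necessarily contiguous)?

Match Hanoi (route 1 #1, route 2 #5) → Tunis (route 1 #2, route 2 #6) → Oslo (route 1 #5, route 2 #7) — 3 stops in the same relative order in both. Since dp[8][7] = 3, nothing longer is possible.

3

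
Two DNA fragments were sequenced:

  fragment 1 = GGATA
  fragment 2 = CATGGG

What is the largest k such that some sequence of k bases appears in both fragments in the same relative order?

Match G (fragment 1 #1, fragment 2 #5), G (fragment 1 #2, fragment 2 #6) — 2 bases in the same relative order in both. dp[5][6] = 2 confirms this is the maximum.

2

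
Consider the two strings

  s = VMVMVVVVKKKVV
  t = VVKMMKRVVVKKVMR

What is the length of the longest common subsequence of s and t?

Taking V at s[1]=t[2] → M at s[2]=t[4] → M at s[4]=t[5] → V at s[6]=t[8] → V at s[7]=t[9] → V at s[8]=t[10] → K at s[10]=t[11] → K at s[11]=t[12] → V at s[12]=t[13] gives a common subsequence of length 9. dp[13][15] = 9 confirms this is the maximum.

9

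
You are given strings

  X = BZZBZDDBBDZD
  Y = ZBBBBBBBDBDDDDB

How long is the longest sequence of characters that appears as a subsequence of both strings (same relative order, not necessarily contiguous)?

6

Pick B at X[1]=Y[8], then B at X[4]=Y[10], then D at X[6]=Y[11], then D at X[7]=Y[12], then D at X[10]=Y[13], then D at X[12]=Y[14]; all 6 characters appear in both, in order. The LCS DP gives dp[12][15] = 6, so this is optimal.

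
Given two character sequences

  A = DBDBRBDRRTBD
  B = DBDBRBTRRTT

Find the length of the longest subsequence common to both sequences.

9

Let dp[i][j] be the LCS length of the first i characters of A and the first j characters of B. dp[i][j] = dp[i-1][j-1]+1 when the i-th and j-th characters match, else max(dp[i-1][j], dp[i][j-1]).
    ·  D  B  D  B  R  B  T  R  R  T  T
 ·  0  0  0  0  0  0  0  0  0  0  0  0
 D  0  1  1  1  1  1  1  1  1  1  1  1
 B  0  1  2  2  2  2  2  2  2  2  2  2
 D  0  1  2  3  3  3  3  3  3  3  3  3
 B  0  1  2  3  4  4  4  4  4  4  4  4
 R  0  1  2  3  4  5  5  5  5  5  5  5
 B  0  1  2  3  4  5  6  6  6  6  6  6
 D  0  1  2  3  4  5  6  6  6  6  6  6
 R  0  1  2  3  4  5  6  6  7  7  7  7
 R  0  1  2  3  4  5  6  6  7  8  8  8
 T  0  1  2  3  4  5  6  7  7  8  9  9
 B  0  1  2  3  4  5  6  7  7  8  9  9
 D  0  1  2  3  4  5  6  7  7  8  9  9
dp[12][11] = 9. One LCS (by backtracking along matches): DBDBRBRRT.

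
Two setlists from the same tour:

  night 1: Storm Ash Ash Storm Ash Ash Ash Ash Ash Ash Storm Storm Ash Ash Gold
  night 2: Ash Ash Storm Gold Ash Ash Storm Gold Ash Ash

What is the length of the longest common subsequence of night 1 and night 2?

8

Taking Ash at night 1[2]=night 2[1], then Ash at night 1[3]=night 2[2], then Storm at night 1[4]=night 2[3], then Ash at night 1[9]=night 2[5], then Ash at night 1[10]=night 2[6], then Storm at night 1[11]=night 2[7], then Ash at night 1[13]=night 2[9], then Ash at night 1[14]=night 2[10] gives a common subsequence of length 8, and the DP table's final entry dp[15][10] is also 8, so no common subsequence is longer.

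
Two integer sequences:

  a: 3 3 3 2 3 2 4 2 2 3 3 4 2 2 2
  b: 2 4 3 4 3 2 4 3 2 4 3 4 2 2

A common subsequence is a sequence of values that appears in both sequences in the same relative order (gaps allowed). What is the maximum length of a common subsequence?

Taking 3 at a[1]=b[3] → 3 at a[3]=b[5] → 2 at a[4]=b[6] → 3 at a[5]=b[8] → 2 at a[6]=b[9] → 4 at a[7]=b[10] → 3 at a[11]=b[11] → 4 at a[12]=b[12] → 2 at a[14]=b[13] → 2 at a[15]=b[14] gives a common subsequence of length 10. Since dp[15][14] = 10, nothing longer is possible.

10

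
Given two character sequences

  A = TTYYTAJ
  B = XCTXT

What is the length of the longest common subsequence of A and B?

Taking T (A #1, B #3), then T (A #5, B #5) gives a common subsequence of length 2. dp[7][5] = 2 confirms this is the maximum.

2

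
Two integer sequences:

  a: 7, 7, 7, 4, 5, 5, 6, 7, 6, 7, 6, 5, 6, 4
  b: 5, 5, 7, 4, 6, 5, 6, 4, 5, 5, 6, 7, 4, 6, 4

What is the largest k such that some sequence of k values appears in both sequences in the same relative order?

8

Pick 7 at a[1]=b[3], 4 at a[4]=b[8], 5 at a[5]=b[9], 5 at a[6]=b[10], 6 at a[7]=b[11], 7 at a[8]=b[12], 6 at a[13]=b[14], 4 at a[14]=b[15]; all 8 values appear in both, in order. dp[14][15] = 8 confirms this is the maximum.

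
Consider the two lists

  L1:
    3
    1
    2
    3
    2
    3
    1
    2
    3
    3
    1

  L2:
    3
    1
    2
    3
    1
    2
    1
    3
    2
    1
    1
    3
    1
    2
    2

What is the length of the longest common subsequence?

9

Pick 3 [1,1]; then 1 [2,2]; then 2 [3,3]; then 3 [4,4]; then 2 [5,6]; then 3 [6,8]; then 1 [7,11]; then 3 [10,12]; then 1 [11,13]; all 9 values appear in both, in order, and the DP table's final entry dp[11][15] is also 9, so no common subsequence is longer.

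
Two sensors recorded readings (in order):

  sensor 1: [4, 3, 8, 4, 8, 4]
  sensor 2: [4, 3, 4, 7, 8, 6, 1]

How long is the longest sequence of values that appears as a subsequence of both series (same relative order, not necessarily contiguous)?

Let dp[i][j] be the LCS length of the first i values of sensor 1 and the first j values of sensor 2. dp[i][j] = dp[i-1][j-1]+1 when the i-th and j-th values match, else max(dp[i-1][j], dp[i][j-1]).
    ·  4  3  4  7  8  6  1
 ·  0  0  0  0  0  0  0  0
 4  0  1  1  1  1  1  1  1
 3  0  1  2  2  2  2  2  2
 8  0  1  2  2  2  3  3  3
 4  0  1  2  3  3  3  3  3
 8  0  1  2  3  3  4  4  4
 4  0  1  2  3  3  4  4  4
dp[6][7] = 4. One LCS (by backtracking along matches): 4, 3, 4, 8.

4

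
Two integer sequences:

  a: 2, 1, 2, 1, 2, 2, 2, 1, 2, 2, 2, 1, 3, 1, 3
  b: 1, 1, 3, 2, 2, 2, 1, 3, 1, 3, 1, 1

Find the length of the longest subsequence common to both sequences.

Taking 1 at a[2]=b[1], then 1 at a[4]=b[2], then 2 at a[5]=b[4], then 2 at a[6]=b[5], then 2 at a[7]=b[6], then 1 at a[8]=b[7], then 1 at a[12]=b[9], then 3 at a[13]=b[10], then 1 at a[14]=b[12] gives a common subsequence of length 9, and the DP table's final entry dp[15][12] is also 9, so no common subsequence is longer.

9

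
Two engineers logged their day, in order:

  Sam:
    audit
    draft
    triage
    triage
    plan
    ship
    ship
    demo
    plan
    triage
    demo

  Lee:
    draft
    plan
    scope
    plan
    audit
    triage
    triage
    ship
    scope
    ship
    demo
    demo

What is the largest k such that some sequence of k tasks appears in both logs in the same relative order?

Taking audit at Sam[1]=Lee[5]; then triage at Sam[3]=Lee[6]; then triage at Sam[4]=Lee[7]; then ship at Sam[6]=Lee[8]; then ship at Sam[7]=Lee[10]; then demo at Sam[8]=Lee[11]; then demo at Sam[11]=Lee[12] gives a common subsequence of length 7. dp[11][12] = 7 confirms this is the maximum.

7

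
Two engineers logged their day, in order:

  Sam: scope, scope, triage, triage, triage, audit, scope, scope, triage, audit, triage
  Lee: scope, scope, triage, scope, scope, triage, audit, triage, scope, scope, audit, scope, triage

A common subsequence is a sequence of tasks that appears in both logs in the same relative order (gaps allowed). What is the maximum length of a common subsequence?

9

Taking scope at Sam[1]=Lee[1], scope at Sam[2]=Lee[2], triage at Sam[3]=Lee[3], triage at Sam[4]=Lee[6], triage at Sam[5]=Lee[8], scope at Sam[7]=Lee[9], scope at Sam[8]=Lee[10], audit at Sam[10]=Lee[11], triage at Sam[11]=Lee[13] gives a common subsequence of length 9, and the DP table's final entry dp[11][13] is also 9, so no common subsequence is longer.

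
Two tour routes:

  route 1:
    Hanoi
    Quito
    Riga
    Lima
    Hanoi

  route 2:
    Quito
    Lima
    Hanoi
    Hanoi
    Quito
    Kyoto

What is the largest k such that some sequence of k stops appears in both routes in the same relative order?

3

Pick Quito (route 1 #2, route 2 #1) → Lima (route 1 #4, route 2 #2) → Hanoi (route 1 #5, route 2 #4); all 3 stops appear in both, in order. Since dp[5][6] = 3, nothing longer is possible.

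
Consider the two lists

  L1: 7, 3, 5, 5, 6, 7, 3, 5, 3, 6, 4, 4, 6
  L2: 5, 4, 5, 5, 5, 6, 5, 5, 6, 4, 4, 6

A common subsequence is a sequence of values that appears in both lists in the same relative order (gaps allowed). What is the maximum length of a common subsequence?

8

Taking 5 [3,4] → 5 [4,5] → 6 [5,6] → 5 [8,8] → 6 [10,9] → 4 [11,10] → 4 [12,11] → 6 [13,12] gives a common subsequence of length 8. dp[13][12] = 8 confirms this is the maximum.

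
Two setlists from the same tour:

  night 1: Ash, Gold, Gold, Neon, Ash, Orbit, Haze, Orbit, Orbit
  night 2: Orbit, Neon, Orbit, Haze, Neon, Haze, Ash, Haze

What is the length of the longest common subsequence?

3

One common subsequence of length 3: Neon [4,5], Ash [5,7], Haze [7,8], and the DP table's final entry dp[9][8] is also 3, so no common subsequence is longer.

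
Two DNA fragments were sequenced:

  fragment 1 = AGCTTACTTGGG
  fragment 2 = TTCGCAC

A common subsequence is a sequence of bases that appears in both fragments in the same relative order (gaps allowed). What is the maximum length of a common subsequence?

One common subsequence of length 4: G [2,4]; then C [3,5]; then A [6,6]; then C [7,7]. dp[12][7] = 4 confirms this is the maximum.

4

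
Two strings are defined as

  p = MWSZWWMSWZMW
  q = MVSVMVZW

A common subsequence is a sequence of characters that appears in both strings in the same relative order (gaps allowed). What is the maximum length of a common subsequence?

5

Match M at p[1]=q[1] → S at p[3]=q[3] → M at p[7]=q[5] → Z at p[10]=q[7] → W at p[12]=q[8] — 5 characters in the same relative order in both, and the DP table's final entry dp[12][8] is also 5, so no common subsequence is longer.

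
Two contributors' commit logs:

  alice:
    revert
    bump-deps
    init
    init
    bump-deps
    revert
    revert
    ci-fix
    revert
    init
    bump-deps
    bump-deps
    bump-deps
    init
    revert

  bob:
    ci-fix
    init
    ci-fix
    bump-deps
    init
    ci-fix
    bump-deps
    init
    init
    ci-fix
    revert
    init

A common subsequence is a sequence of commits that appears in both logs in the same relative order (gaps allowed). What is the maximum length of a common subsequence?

6

Taking bump-deps (alice #2, bob #7), then init (alice #3, bob #8), then init (alice #4, bob #9), then ci-fix (alice #8, bob #10), then revert (alice #9, bob #11), then init (alice #14, bob #12) gives a common subsequence of length 6. Since dp[15][12] = 6, nothing longer is possible.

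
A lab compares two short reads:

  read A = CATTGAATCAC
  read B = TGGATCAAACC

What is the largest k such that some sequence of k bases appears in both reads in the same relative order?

Pick T [3,1] → G [5,3] → A [7,4] → T [8,5] → C [9,6] → A [10,9] → C [11,11]; all 7 bases appear in both, in order. The LCS DP gives dp[11][11] = 7, so this is optimal.

7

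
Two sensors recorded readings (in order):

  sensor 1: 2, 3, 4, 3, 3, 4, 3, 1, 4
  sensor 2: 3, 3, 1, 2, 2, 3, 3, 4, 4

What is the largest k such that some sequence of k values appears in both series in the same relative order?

Let dp[i][j] be the LCS length of the first i values of sensor 1 and the first j values of sensor 2. dp[i][j] = dp[i-1][j-1]+1 when the i-th and j-th values match, else max(dp[i-1][j], dp[i][j-1]).
    ·  3  3  1  2  2  3  3  4  4
 ·  0  0  0  0  0  0  0  0  0  0
 2  0  0  0  0  1  1  1  1  1  1
 3  0  1  1  1  1  1  2  2  2  2
 4  0  1  1  1  1  1  2  2  3  3
 3  0  1  2  2  2  2  2  3  3  3
 3  0  1  2  2  2  2  3  3  3  3
 4  0  1  2  2  2  2  3  3  4  4
 3  0  1  2  2  2  2  3  4  4  4
 1  0  1  2  3  3  3  3  4  4  4
 4  0  1  2  3  3  3  3  4  5  5
dp[9][9] = 5. One LCS (by backtracking along matches): 2, 3, 3, 4, 4.

5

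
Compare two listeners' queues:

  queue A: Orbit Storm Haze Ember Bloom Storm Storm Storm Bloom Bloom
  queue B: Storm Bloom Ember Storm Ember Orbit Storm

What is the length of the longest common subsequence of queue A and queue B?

4

Match Storm (queue A #2, queue B #1) → Ember (queue A #4, queue B #3) → Storm (queue A #6, queue B #4) → Storm (queue A #8, queue B #7) — 4 songs in the same relative order in both. dp[10][7] = 4 confirms this is the maximum.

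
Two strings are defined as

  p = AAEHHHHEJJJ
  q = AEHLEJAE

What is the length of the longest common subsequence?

Let dp[i][j] be the LCS length of the first i characters of p and the first j characters of q. dp[i][j] = dp[i-1][j-1]+1 when the i-th and j-th characters match, else max(dp[i-1][j], dp[i][j-1]).
    ·  A  E  H  L  E  J  A  E
 ·  0  0  0  0  0  0  0  0  0
 A  0  1  1  1  1  1  1  1  1
 A  0  1  1  1  1  1  1  2  2
 E  0  1  2  2  2  2  2  2  3
 H  0  1  2  3  3  3  3  3  3
 H  0  1  2  3  3  3  3  3  3
 H  0  1  2  3  3  3  3  3  3
 H  0  1  2  3  3  3  3  3  3
 E  0  1  2  3  3  4  4  4  4
 J  0  1  2  3  3  4  5  5  5
 J  0  1  2  3  3  4  5  5  5
 J  0  1  2  3  3  4  5  5  5
dp[11][8] = 5. One LCS (by backtracking along matches): AEHEJ.

5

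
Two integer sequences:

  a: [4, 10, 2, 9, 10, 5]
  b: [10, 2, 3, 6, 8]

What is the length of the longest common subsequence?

2

Match 10 [2,1]; then 2 [3,2] — 2 values in the same relative order in both. dp[6][5] = 2 confirms this is the maximum.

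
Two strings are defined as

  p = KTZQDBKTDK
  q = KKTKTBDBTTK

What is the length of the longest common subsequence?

Match K (p #1, q #4), then T (p #2, q #5), then D (p #5, q #7), then B (p #6, q #8), then T (p #8, q #10), then K (p #10, q #11) — 6 characters in the same relative order in both. The LCS DP gives dp[10][11] = 6, so this is optimal.

6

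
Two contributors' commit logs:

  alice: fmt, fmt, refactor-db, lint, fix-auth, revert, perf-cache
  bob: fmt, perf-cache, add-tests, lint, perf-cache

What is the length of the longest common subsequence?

One common subsequence of length 3: fmt at alice[1]=bob[1], lint at alice[4]=bob[4], perf-cache at alice[7]=bob[5]. dp[7][5] = 3 confirms this is the maximum.

3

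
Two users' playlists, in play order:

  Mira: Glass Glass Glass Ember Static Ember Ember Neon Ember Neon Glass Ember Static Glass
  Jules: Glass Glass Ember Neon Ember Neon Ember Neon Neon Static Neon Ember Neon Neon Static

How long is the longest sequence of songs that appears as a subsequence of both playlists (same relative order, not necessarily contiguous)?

Pick Glass (Mira #2, Jules #1), then Glass (Mira #3, Jules #2), then Ember (Mira #4, Jules #3), then Ember (Mira #6, Jules #5), then Ember (Mira #7, Jules #7), then Neon (Mira #8, Jules #11), then Ember (Mira #9, Jules #12), then Neon (Mira #10, Jules #14), then Static (Mira #13, Jules #15); all 9 songs appear in both, in order. The LCS DP gives dp[14][15] = 9, so this is optimal.

9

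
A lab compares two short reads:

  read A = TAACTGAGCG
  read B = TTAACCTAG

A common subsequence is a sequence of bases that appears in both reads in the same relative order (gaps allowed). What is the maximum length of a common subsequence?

7

Match T [1,2], A [2,3], A [3,4], C [4,6], T [5,7], A [7,8], G [10,9] — 7 bases in the same relative order in both. dp[10][9] = 7 confirms this is the maximum.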